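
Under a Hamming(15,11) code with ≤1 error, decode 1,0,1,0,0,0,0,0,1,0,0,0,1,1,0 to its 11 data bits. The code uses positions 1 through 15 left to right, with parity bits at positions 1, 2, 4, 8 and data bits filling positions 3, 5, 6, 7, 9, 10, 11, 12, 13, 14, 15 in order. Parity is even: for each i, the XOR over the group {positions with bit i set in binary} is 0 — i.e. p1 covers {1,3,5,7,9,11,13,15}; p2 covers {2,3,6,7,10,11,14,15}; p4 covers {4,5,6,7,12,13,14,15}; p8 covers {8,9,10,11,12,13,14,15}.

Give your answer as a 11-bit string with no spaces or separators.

s1 (pos 1,3,5,7,9,11,13,15): 1⊕1⊕0⊕0⊕1⊕0⊕1⊕0 = 0
s2 (pos 2,3,6,7,10,11,14,15): 0⊕1⊕0⊕0⊕0⊕0⊕1⊕0 = 0
s4 (pos 4,5,6,7,12,13,14,15): 0⊕0⊕0⊕0⊕0⊕1⊕1⊕0 = 0
s8 (pos 8,9,10,11,12,13,14,15): 0⊕1⊕0⊕0⊕0⊕1⊕1⊕0 = 1
Syndrome s8…s1 = 1000 → error at position 8.
Flip position 8: 101000001000110 → 101000011000110
Read data bits from positions 3,5,6,7,9,10,11,12,13,14,15: 10001000110

10001000110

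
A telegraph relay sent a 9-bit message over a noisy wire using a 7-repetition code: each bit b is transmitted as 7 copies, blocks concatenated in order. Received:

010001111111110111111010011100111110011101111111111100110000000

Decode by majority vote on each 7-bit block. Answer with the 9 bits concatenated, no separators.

011111110

Block 1 (0100011): 3 ones → 0
Block 2 (1111111): 7 ones → 1
Block 3 (0111111): 6 ones → 1
Block 4 (0100111): 4 ones → 1
Block 5 (0011111): 5 ones → 1
Block 6 (0011101): 4 ones → 1
Block 7 (1111111): 7 ones → 1
Block 8 (1110011): 5 ones → 1
Block 9 (0000000): 0 ones → 0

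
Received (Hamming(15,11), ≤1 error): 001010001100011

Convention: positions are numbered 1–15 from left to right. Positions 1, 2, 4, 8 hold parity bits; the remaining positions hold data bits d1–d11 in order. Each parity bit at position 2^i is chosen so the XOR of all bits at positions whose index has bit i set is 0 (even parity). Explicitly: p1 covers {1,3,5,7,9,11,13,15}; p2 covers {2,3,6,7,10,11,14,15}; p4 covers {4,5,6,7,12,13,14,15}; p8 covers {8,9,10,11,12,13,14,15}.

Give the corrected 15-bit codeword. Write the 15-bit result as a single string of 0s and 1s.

001110001100011

s1 (pos 1,3,5,7,9,11,13,15): 0⊕1⊕1⊕0⊕1⊕0⊕0⊕1 = 0
s2 (pos 2,3,6,7,10,11,14,15): 0⊕1⊕0⊕0⊕1⊕0⊕1⊕1 = 0
s4 (pos 4,5,6,7,12,13,14,15): 0⊕1⊕0⊕0⊕0⊕0⊕1⊕1 = 1
s8 (pos 8,9,10,11,12,13,14,15): 0⊕1⊕1⊕0⊕0⊕0⊕1⊕1 = 0
Syndrome s8…s1 = 0100 → error at position 4.
Flip position 4: 001010001100011 → 001110001100011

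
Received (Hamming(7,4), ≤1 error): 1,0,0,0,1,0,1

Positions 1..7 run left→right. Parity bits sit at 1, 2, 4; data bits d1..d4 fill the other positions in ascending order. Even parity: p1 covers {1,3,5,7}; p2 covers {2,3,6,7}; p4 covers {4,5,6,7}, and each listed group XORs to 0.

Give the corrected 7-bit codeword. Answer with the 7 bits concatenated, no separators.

1010101

s1 (pos 1,3,5,7): 1⊕0⊕1⊕1 = 1
s2 (pos 2,3,6,7): 0⊕0⊕0⊕1 = 1
s4 (pos 4,5,6,7): 0⊕1⊕0⊕1 = 0
Syndrome s4…s1 = 011 → error at position 3.
Flip position 3: 1000101 → 1010101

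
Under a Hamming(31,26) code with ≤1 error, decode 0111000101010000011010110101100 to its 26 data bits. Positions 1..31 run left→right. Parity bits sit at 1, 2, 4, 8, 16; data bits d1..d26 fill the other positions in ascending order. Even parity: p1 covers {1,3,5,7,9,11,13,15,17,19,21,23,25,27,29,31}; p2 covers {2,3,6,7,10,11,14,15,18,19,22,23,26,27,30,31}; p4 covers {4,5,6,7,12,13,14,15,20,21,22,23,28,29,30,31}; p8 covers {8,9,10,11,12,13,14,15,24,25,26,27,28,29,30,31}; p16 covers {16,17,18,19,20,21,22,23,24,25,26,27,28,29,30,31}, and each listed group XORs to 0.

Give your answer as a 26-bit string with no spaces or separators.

s1 (pos 1,3,5,7,9,11,13,15,17,19,21,23,25,27,29,31): 0⊕1⊕0⊕0⊕0⊕0⊕0⊕0⊕0⊕1⊕1⊕1⊕0⊕0⊕1⊕0 = 1
s2 (pos 2,3,6,7,10,11,14,15,18,19,22,23,26,27,30,31): 1⊕1⊕0⊕0⊕1⊕0⊕0⊕0⊕1⊕1⊕0⊕1⊕1⊕0⊕0⊕0 = 1
s4 (pos 4,5,6,7,12,13,14,15,20,21,22,23,28,29,30,31): 1⊕0⊕0⊕0⊕1⊕0⊕0⊕0⊕0⊕1⊕0⊕1⊕1⊕1⊕0⊕0 = 0
s8 (pos 8,9,10,11,12,13,14,15,24,25,26,27,28,29,30,31): 1⊕0⊕1⊕0⊕1⊕0⊕0⊕0⊕1⊕0⊕1⊕0⊕1⊕1⊕0⊕0 = 1
s16 (pos 16,17,18,19,20,21,22,23,24,25,26,27,28,29,30,31): 0⊕0⊕1⊕1⊕0⊕1⊕0⊕1⊕1⊕0⊕1⊕0⊕1⊕1⊕0⊕0 = 0
Syndrome s16…s1 = 01011 → error at position 11.
Flip position 11: 0111000101010000011010110101100 → 0111000101110000011010110101100
Read data bits from positions 3,5,6,7,9,10,11,12,13,14,15,17,18,19,20,21,22,23,24,25,26,27,28,29,30,31: 10000111000011010110101100

10000111000011010110101100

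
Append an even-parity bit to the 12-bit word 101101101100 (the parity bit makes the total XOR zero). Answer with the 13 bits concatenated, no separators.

1011011011001

XOR of the 12 data bits: 1⊕0⊕1⊕1⊕0⊕1⊕1⊕0⊕1⊕1⊕0⊕0 = 1
Parity bit = 1 (so all 13 bits XOR to 0).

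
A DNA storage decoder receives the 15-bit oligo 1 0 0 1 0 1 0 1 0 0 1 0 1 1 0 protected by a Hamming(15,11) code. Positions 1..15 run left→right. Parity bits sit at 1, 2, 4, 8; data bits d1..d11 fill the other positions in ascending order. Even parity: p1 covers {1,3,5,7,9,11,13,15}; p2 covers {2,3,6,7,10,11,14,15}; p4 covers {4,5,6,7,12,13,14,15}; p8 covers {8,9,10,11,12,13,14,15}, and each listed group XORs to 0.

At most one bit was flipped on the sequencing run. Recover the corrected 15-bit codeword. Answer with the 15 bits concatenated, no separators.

s1 (pos 1,3,5,7,9,11,13,15): 1⊕0⊕0⊕0⊕0⊕1⊕1⊕0 = 1
s2 (pos 2,3,6,7,10,11,14,15): 0⊕0⊕1⊕0⊕0⊕1⊕1⊕0 = 1
s4 (pos 4,5,6,7,12,13,14,15): 1⊕0⊕1⊕0⊕0⊕1⊕1⊕0 = 0
s8 (pos 8,9,10,11,12,13,14,15): 1⊕0⊕0⊕1⊕0⊕1⊕1⊕0 = 0
Syndrome s8…s1 = 0011 → error at position 3.
Flip position 3: 100101010010110 → 101101010010110

101101010010110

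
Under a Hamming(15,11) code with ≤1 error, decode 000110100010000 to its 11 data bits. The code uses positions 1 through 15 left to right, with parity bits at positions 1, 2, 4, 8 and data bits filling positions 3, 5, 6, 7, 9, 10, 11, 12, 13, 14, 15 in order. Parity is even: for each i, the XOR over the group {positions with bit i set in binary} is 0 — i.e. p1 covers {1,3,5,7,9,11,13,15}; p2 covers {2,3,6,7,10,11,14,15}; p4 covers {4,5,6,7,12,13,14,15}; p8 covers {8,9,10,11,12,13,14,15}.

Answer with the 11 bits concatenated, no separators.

s1 (pos 1,3,5,7,9,11,13,15): 0⊕0⊕1⊕1⊕0⊕1⊕0⊕0 = 1
s2 (pos 2,3,6,7,10,11,14,15): 0⊕0⊕0⊕1⊕0⊕1⊕0⊕0 = 0
s4 (pos 4,5,6,7,12,13,14,15): 1⊕1⊕0⊕1⊕0⊕0⊕0⊕0 = 1
s8 (pos 8,9,10,11,12,13,14,15): 0⊕0⊕0⊕1⊕0⊕0⊕0⊕0 = 1
Syndrome s8…s1 = 1101 → error at position 13.
Flip position 13: 000110100010000 → 000110100010100
Read data bits from positions 3,5,6,7,9,10,11,12,13,14,15: 01010010100

01010010100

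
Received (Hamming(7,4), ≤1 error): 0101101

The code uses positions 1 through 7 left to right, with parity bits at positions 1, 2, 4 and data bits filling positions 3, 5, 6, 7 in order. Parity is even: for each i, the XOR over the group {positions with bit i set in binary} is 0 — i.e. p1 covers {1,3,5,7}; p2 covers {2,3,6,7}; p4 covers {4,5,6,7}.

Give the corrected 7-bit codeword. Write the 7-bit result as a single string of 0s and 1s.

0100101

s1 (pos 1,3,5,7): 0⊕0⊕1⊕1 = 0
s2 (pos 2,3,6,7): 1⊕0⊕0⊕1 = 0
s4 (pos 4,5,6,7): 1⊕1⊕0⊕1 = 1
Syndrome s4…s1 = 100 → error at position 4.
Flip position 4: 0101101 → 0100101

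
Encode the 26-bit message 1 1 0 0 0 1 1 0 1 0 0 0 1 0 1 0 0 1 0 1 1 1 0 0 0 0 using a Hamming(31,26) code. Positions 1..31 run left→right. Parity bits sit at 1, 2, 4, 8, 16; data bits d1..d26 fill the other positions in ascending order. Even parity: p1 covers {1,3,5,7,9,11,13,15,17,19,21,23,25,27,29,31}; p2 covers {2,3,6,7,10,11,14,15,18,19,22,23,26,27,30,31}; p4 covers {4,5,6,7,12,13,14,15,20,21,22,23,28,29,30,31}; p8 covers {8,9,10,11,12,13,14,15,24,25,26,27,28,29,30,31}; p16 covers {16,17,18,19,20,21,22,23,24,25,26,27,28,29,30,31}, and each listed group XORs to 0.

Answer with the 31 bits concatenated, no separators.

Place data at non-parity positions: p1 p2 1 p4 1 0 0 p8 0 1 1 0 1 0 0 p16 0 1 0 1 0 0 1 0 1 1 1 0 0 0 0
p1 (pos 1,3,5,7,9,11,13,15,17,19,21,23,25,27,29,31): XOR of data positions = 1⊕1⊕0⊕0⊕1⊕1⊕0⊕0⊕0⊕0⊕1⊕1⊕1⊕0⊕0 = 1
p2 (pos 2,3,6,7,10,11,14,15,18,19,22,23,26,27,30,31): XOR of data positions = 1⊕0⊕0⊕1⊕1⊕0⊕0⊕1⊕0⊕0⊕1⊕1⊕1⊕0⊕0 = 1
p4 (pos 4,5,6,7,12,13,14,15,20,21,22,23,28,29,30,31): XOR of data positions = 1⊕0⊕0⊕0⊕1⊕0⊕0⊕1⊕0⊕0⊕1⊕0⊕0⊕0⊕0 = 0
p8 (pos 8,9,10,11,12,13,14,15,24,25,26,27,28,29,30,31): XOR of data positions = 0⊕1⊕1⊕0⊕1⊕0⊕0⊕0⊕1⊕1⊕1⊕0⊕0⊕0⊕0 = 0
p16 (pos 16,17,18,19,20,21,22,23,24,25,26,27,28,29,30,31): XOR of data positions = 0⊕1⊕0⊕1⊕0⊕0⊕1⊕0⊕1⊕1⊕1⊕0⊕0⊕0⊕0 = 0
Codeword: 1110100001101000010100101110000

1110100001101000010100101110000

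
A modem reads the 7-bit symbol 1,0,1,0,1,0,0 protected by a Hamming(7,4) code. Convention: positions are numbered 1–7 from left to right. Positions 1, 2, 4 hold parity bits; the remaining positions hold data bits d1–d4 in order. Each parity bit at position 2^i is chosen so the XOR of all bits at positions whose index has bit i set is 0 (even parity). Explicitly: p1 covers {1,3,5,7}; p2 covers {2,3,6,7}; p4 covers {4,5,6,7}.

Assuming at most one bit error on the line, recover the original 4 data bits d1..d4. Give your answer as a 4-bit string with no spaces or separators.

s1 (pos 1,3,5,7): 1⊕1⊕1⊕0 = 1
s2 (pos 2,3,6,7): 0⊕1⊕0⊕0 = 1
s4 (pos 4,5,6,7): 0⊕1⊕0⊕0 = 1
Syndrome s4…s1 = 111 → error at position 7.
Flip position 7: 1010100 → 1010101
Read data bits from positions 3,5,6,7: 1101

1101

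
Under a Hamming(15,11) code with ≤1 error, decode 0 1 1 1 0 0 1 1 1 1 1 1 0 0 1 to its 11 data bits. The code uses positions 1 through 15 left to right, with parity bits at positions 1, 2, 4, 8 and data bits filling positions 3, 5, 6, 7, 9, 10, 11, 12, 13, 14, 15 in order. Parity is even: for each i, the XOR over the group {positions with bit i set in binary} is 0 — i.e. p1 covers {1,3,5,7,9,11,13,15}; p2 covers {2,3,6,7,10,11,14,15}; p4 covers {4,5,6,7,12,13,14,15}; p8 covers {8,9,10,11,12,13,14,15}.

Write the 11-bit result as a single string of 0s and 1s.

s1 (pos 1,3,5,7,9,11,13,15): 0⊕1⊕0⊕1⊕1⊕1⊕0⊕1 = 1
s2 (pos 2,3,6,7,10,11,14,15): 1⊕1⊕0⊕1⊕1⊕1⊕0⊕1 = 0
s4 (pos 4,5,6,7,12,13,14,15): 1⊕0⊕0⊕1⊕1⊕0⊕0⊕1 = 0
s8 (pos 8,9,10,11,12,13,14,15): 1⊕1⊕1⊕1⊕1⊕0⊕0⊕1 = 0
Syndrome s8…s1 = 0001 → error at position 1.
Flip position 1: 011100111111001 → 111100111111001
Read data bits from positions 3,5,6,7,9,10,11,12,13,14,15: 10011111001

10011111001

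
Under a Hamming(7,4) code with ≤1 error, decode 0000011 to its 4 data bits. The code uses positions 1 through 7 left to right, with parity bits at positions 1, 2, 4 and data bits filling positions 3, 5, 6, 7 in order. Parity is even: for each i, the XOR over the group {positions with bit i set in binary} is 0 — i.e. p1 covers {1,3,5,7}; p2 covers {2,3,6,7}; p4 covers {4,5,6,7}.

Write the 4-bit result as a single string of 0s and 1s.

0011

s1 (pos 1,3,5,7): 0⊕0⊕0⊕1 = 1
s2 (pos 2,3,6,7): 0⊕0⊕1⊕1 = 0
s4 (pos 4,5,6,7): 0⊕0⊕1⊕1 = 0
Syndrome s4…s1 = 001 → error at position 1.
Flip position 1: 0000011 → 1000011
Read data bits from positions 3,5,6,7: 0011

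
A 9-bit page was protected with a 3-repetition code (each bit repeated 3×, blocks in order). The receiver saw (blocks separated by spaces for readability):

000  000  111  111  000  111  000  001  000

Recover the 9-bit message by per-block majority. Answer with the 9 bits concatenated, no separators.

001101000

Block 1 (000): 0 ones → 0
Block 2 (000): 0 ones → 0
Block 3 (111): 3 ones → 1
Block 4 (111): 3 ones → 1
Block 5 (000): 0 ones → 0
Block 6 (111): 3 ones → 1
Block 7 (000): 0 ones → 0
Block 8 (001): 1 one → 0
Block 9 (000): 0 ones → 0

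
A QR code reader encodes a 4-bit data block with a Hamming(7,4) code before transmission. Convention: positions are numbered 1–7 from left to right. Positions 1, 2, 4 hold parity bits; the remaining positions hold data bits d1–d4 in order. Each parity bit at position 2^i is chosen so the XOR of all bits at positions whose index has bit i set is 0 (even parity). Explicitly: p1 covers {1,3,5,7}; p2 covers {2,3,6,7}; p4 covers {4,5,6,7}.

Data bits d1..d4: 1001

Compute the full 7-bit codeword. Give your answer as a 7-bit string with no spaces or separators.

Place data at non-parity positions: p1 p2 1 p4 0 0 1
p1 (pos 1,3,5,7): XOR of data positions = 1⊕0⊕1 = 0
p2 (pos 2,3,6,7): XOR of data positions = 1⊕0⊕1 = 0
p4 (pos 4,5,6,7): XOR of data positions = 0⊕0⊕1 = 1
Codeword: 0011001

0011001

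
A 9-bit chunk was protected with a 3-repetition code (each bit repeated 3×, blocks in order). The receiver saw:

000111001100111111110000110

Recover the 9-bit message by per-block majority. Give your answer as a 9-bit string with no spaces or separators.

010011101

Block 1 (000): 0 ones → 0
Block 2 (111): 3 ones → 1
Block 3 (001): 1 one → 0
Block 4 (100): 1 one → 0
Block 5 (111): 3 ones → 1
Block 6 (111): 3 ones → 1
Block 7 (110): 2 ones → 1
Block 8 (000): 0 ones → 0
Block 9 (110): 2 ones → 1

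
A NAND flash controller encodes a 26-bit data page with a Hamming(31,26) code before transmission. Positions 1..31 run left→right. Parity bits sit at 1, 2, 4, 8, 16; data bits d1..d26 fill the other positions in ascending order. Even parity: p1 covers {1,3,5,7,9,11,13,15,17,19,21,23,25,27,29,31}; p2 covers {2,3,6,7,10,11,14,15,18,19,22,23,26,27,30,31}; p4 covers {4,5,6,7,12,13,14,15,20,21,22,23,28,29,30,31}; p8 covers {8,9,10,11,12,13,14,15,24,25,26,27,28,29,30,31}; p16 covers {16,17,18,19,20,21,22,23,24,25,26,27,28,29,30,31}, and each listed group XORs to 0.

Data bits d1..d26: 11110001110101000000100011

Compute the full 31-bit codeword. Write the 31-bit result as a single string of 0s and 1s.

1010111000011101101000000100011

Place data at non-parity positions: p1 p2 1 p4 1 1 1 p8 0 0 0 1 1 1 0 p16 1 0 1 0 0 0 0 0 0 1 0 0 0 1 1
p1 (pos 1,3,5,7,9,11,13,15,17,19,21,23,25,27,29,31): XOR of data positions = 1⊕1⊕1⊕0⊕0⊕1⊕0⊕1⊕1⊕0⊕0⊕0⊕0⊕0⊕1 = 1
p2 (pos 2,3,6,7,10,11,14,15,18,19,22,23,26,27,30,31): XOR of data positions = 1⊕1⊕1⊕0⊕0⊕1⊕0⊕0⊕1⊕0⊕0⊕1⊕0⊕1⊕1 = 0
p4 (pos 4,5,6,7,12,13,14,15,20,21,22,23,28,29,30,31): XOR of data positions = 1⊕1⊕1⊕1⊕1⊕1⊕0⊕0⊕0⊕0⊕0⊕0⊕0⊕1⊕1 = 0
p8 (pos 8,9,10,11,12,13,14,15,24,25,26,27,28,29,30,31): XOR of data positions = 0⊕0⊕0⊕1⊕1⊕1⊕0⊕0⊕0⊕1⊕0⊕0⊕0⊕1⊕1 = 0
p16 (pos 16,17,18,19,20,21,22,23,24,25,26,27,28,29,30,31): XOR of data positions = 1⊕0⊕1⊕0⊕0⊕0⊕0⊕0⊕0⊕1⊕0⊕0⊕0⊕1⊕1 = 1
Codeword: 1010111000011101101000000100011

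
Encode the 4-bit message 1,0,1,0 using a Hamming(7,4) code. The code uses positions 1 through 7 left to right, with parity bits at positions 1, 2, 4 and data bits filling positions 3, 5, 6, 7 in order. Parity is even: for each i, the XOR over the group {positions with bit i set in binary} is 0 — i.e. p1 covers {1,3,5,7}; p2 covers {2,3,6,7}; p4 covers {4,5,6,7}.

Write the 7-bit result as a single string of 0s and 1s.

1011010

Place data at non-parity positions: p1 p2 1 p4 0 1 0
p1 (pos 1,3,5,7): XOR of data positions = 1⊕0⊕0 = 1
p2 (pos 2,3,6,7): XOR of data positions = 1⊕1⊕0 = 0
p4 (pos 4,5,6,7): XOR of data positions = 0⊕1⊕0 = 1
Codeword: 1011010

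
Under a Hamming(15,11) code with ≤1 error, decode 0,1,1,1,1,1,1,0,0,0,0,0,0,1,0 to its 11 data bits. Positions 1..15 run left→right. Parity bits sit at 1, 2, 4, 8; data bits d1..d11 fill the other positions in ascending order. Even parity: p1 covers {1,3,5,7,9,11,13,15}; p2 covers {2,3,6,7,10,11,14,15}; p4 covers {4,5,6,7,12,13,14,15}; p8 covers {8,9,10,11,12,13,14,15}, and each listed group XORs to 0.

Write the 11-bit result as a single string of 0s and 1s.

11110000011

s1 (pos 1,3,5,7,9,11,13,15): 0⊕1⊕1⊕1⊕0⊕0⊕0⊕0 = 1
s2 (pos 2,3,6,7,10,11,14,15): 1⊕1⊕1⊕1⊕0⊕0⊕1⊕0 = 1
s4 (pos 4,5,6,7,12,13,14,15): 1⊕1⊕1⊕1⊕0⊕0⊕1⊕0 = 1
s8 (pos 8,9,10,11,12,13,14,15): 0⊕0⊕0⊕0⊕0⊕0⊕1⊕0 = 1
Syndrome s8…s1 = 1111 → error at position 15.
Flip position 15: 011111100000010 → 011111100000011
Read data bits from positions 3,5,6,7,9,10,11,12,13,14,15: 11110000011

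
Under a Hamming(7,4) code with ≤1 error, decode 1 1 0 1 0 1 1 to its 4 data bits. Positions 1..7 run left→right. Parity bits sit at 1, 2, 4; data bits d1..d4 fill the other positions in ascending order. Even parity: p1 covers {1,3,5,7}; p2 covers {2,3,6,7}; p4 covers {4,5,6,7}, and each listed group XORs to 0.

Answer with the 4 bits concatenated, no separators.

s1 (pos 1,3,5,7): 1⊕0⊕0⊕1 = 0
s2 (pos 2,3,6,7): 1⊕0⊕1⊕1 = 1
s4 (pos 4,5,6,7): 1⊕0⊕1⊕1 = 1
Syndrome s4…s1 = 110 → error at position 6.
Flip position 6: 1101011 → 1101001
Read data bits from positions 3,5,6,7: 0001

0001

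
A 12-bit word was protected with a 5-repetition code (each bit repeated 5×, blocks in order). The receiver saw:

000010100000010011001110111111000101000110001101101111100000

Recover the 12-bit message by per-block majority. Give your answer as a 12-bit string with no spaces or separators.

Block 1 (00001): 1 one → 0
Block 2 (01000): 1 one → 0
Block 3 (00010): 1 one → 0
Block 4 (01100): 2 ones → 0
Block 5 (11101): 4 ones → 1
Block 6 (11111): 5 ones → 1
Block 7 (00010): 1 one → 0
Block 8 (10001): 2 ones → 0
Block 9 (10001): 2 ones → 0
Block 10 (10110): 3 ones → 1
Block 11 (11111): 5 ones → 1
Block 12 (00000): 0 ones → 0

000011000110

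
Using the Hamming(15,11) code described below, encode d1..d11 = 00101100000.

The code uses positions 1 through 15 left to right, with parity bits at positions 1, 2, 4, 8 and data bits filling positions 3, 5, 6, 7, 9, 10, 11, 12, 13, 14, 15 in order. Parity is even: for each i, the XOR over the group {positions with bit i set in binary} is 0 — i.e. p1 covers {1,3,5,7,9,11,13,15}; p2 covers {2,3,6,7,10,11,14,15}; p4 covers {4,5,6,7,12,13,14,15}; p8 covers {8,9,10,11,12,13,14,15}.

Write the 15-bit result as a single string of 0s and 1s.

100101001100000

Place data at non-parity positions: p1 p2 0 p4 0 1 0 p8 1 1 0 0 0 0 0
p1 (pos 1,3,5,7,9,11,13,15): XOR of data positions = 0⊕0⊕0⊕1⊕0⊕0⊕0 = 1
p2 (pos 2,3,6,7,10,11,14,15): XOR of data positions = 0⊕1⊕0⊕1⊕0⊕0⊕0 = 0
p4 (pos 4,5,6,7,12,13,14,15): XOR of data positions = 0⊕1⊕0⊕0⊕0⊕0⊕0 = 1
p8 (pos 8,9,10,11,12,13,14,15): XOR of data positions = 1⊕1⊕0⊕0⊕0⊕0⊕0 = 0
Codeword: 100101001100000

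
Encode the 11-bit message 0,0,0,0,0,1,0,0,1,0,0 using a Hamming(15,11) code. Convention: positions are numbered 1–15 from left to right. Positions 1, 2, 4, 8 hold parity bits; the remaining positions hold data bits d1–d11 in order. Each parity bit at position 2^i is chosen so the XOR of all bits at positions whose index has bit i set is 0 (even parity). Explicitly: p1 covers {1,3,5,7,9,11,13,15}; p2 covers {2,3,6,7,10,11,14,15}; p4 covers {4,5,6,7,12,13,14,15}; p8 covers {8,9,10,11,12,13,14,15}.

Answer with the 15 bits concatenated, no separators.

110100000100100

Place data at non-parity positions: p1 p2 0 p4 0 0 0 p8 0 1 0 0 1 0 0
p1 (pos 1,3,5,7,9,11,13,15): XOR of data positions = 0⊕0⊕0⊕0⊕0⊕1⊕0 = 1
p2 (pos 2,3,6,7,10,11,14,15): XOR of data positions = 0⊕0⊕0⊕1⊕0⊕0⊕0 = 1
p4 (pos 4,5,6,7,12,13,14,15): XOR of data positions = 0⊕0⊕0⊕0⊕1⊕0⊕0 = 1
p8 (pos 8,9,10,11,12,13,14,15): XOR of data positions = 0⊕1⊕0⊕0⊕1⊕0⊕0 = 0
Codeword: 110100000100100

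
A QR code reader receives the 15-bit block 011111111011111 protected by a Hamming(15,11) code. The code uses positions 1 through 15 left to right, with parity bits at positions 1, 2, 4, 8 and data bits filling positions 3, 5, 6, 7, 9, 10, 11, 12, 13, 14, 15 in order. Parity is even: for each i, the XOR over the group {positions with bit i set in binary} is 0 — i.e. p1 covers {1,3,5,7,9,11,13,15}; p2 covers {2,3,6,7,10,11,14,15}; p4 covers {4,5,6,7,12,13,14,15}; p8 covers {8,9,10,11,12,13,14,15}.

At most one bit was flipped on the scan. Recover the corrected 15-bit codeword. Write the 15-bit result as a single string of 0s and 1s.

011111111001111

s1 (pos 1,3,5,7,9,11,13,15): 0⊕1⊕1⊕1⊕1⊕1⊕1⊕1 = 1
s2 (pos 2,3,6,7,10,11,14,15): 1⊕1⊕1⊕1⊕0⊕1⊕1⊕1 = 1
s4 (pos 4,5,6,7,12,13,14,15): 1⊕1⊕1⊕1⊕1⊕1⊕1⊕1 = 0
s8 (pos 8,9,10,11,12,13,14,15): 1⊕1⊕0⊕1⊕1⊕1⊕1⊕1 = 1
Syndrome s8…s1 = 1011 → error at position 11.
Flip position 11: 011111111011111 → 011111111001111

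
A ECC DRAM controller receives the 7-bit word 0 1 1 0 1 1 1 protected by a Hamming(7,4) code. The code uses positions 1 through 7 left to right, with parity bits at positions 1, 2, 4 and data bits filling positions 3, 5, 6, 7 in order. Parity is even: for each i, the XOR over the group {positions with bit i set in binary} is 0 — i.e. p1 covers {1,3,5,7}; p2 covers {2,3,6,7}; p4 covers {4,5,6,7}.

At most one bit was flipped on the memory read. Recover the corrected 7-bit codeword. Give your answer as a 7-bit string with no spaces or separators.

s1 (pos 1,3,5,7): 0⊕1⊕1⊕1 = 1
s2 (pos 2,3,6,7): 1⊕1⊕1⊕1 = 0
s4 (pos 4,5,6,7): 0⊕1⊕1⊕1 = 1
Syndrome s4…s1 = 101 → error at position 5.
Flip position 5: 0110111 → 0110011

0110011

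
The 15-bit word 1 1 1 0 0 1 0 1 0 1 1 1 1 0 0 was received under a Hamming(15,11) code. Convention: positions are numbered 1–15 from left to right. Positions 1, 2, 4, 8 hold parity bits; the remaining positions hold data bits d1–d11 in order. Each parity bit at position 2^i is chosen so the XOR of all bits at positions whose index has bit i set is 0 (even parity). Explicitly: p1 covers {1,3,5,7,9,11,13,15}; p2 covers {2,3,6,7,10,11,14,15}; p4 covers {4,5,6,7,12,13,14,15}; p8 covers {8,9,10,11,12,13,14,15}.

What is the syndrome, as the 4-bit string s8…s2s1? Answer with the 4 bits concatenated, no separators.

1110

s1 (pos 1,3,5,7,9,11,13,15): 1⊕1⊕0⊕0⊕0⊕1⊕1⊕0 = 0
s2 (pos 2,3,6,7,10,11,14,15): 1⊕1⊕1⊕0⊕1⊕1⊕0⊕0 = 1
s4 (pos 4,5,6,7,12,13,14,15): 0⊕0⊕1⊕0⊕1⊕1⊕0⊕0 = 1
s8 (pos 8,9,10,11,12,13,14,15): 1⊕0⊕1⊕1⊕1⊕1⊕0⊕0 = 1
Syndrome s8…s1 = 1110 → error at position 14.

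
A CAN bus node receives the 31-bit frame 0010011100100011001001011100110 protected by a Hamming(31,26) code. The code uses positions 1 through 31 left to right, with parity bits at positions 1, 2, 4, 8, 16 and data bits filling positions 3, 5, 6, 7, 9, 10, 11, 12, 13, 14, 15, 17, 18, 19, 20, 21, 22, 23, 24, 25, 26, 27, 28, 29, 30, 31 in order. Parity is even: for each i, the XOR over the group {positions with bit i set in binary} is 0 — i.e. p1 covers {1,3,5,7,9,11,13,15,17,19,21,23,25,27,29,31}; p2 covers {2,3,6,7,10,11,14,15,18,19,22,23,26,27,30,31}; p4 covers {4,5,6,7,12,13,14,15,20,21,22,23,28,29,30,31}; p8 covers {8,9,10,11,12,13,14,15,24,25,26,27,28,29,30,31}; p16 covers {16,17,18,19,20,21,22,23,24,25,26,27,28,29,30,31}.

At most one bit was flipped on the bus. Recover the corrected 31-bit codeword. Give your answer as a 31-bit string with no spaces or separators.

s1 (pos 1,3,5,7,9,11,13,15,17,19,21,23,25,27,29,31): 0⊕1⊕0⊕1⊕0⊕1⊕0⊕1⊕0⊕1⊕0⊕0⊕1⊕0⊕1⊕0 = 1
s2 (pos 2,3,6,7,10,11,14,15,18,19,22,23,26,27,30,31): 0⊕1⊕1⊕1⊕0⊕1⊕0⊕1⊕0⊕1⊕1⊕0⊕1⊕0⊕1⊕0 = 1
s4 (pos 4,5,6,7,12,13,14,15,20,21,22,23,28,29,30,31): 0⊕0⊕1⊕1⊕0⊕0⊕0⊕1⊕0⊕0⊕1⊕0⊕0⊕1⊕1⊕0 = 0
s8 (pos 8,9,10,11,12,13,14,15,24,25,26,27,28,29,30,31): 1⊕0⊕0⊕1⊕0⊕0⊕0⊕1⊕1⊕1⊕1⊕0⊕0⊕1⊕1⊕0 = 0
s16 (pos 16,17,18,19,20,21,22,23,24,25,26,27,28,29,30,31): 1⊕0⊕0⊕1⊕0⊕0⊕1⊕0⊕1⊕1⊕1⊕0⊕0⊕1⊕1⊕0 = 0
Syndrome s16…s1 = 00011 → error at position 3.
Flip position 3: 0010011100100011001001011100110 → 0000011100100011001001011100110

0000011100100011001001011100110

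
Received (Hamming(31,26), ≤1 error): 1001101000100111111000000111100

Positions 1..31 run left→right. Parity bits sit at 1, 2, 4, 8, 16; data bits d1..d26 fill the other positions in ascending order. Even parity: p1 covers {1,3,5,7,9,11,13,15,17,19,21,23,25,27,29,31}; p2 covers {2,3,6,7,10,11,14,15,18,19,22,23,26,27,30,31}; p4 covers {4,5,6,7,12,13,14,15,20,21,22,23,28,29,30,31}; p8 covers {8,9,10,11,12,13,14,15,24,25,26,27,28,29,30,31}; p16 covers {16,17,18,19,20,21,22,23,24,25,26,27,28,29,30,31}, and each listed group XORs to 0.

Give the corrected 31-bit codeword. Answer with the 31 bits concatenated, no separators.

s1 (pos 1,3,5,7,9,11,13,15,17,19,21,23,25,27,29,31): 1⊕0⊕1⊕1⊕0⊕1⊕0⊕1⊕1⊕1⊕0⊕0⊕0⊕1⊕1⊕0 = 1
s2 (pos 2,3,6,7,10,11,14,15,18,19,22,23,26,27,30,31): 0⊕0⊕0⊕1⊕0⊕1⊕1⊕1⊕1⊕1⊕0⊕0⊕1⊕1⊕0⊕0 = 0
s4 (pos 4,5,6,7,12,13,14,15,20,21,22,23,28,29,30,31): 1⊕1⊕0⊕1⊕0⊕0⊕1⊕1⊕0⊕0⊕0⊕0⊕1⊕1⊕0⊕0 = 1
s8 (pos 8,9,10,11,12,13,14,15,24,25,26,27,28,29,30,31): 0⊕0⊕0⊕1⊕0⊕0⊕1⊕1⊕0⊕0⊕1⊕1⊕1⊕1⊕0⊕0 = 1
s16 (pos 16,17,18,19,20,21,22,23,24,25,26,27,28,29,30,31): 1⊕1⊕1⊕1⊕0⊕0⊕0⊕0⊕0⊕0⊕1⊕1⊕1⊕1⊕0⊕0 = 0
Syndrome s16…s1 = 01101 → error at position 13.
Flip position 13: 1001101000100111111000000111100 → 1001101000101111111000000111100

1001101000101111111000000111100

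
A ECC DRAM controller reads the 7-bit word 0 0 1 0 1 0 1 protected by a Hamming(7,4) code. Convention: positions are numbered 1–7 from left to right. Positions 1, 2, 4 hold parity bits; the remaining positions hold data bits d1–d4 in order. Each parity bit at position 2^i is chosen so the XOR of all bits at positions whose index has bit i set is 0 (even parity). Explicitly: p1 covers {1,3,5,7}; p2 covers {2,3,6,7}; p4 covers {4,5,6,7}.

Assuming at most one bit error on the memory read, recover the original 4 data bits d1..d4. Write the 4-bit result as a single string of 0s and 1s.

1101

s1 (pos 1,3,5,7): 0⊕1⊕1⊕1 = 1
s2 (pos 2,3,6,7): 0⊕1⊕0⊕1 = 0
s4 (pos 4,5,6,7): 0⊕1⊕0⊕1 = 0
Syndrome s4…s1 = 001 → error at position 1.
Flip position 1: 0010101 → 1010101
Read data bits from positions 3,5,6,7: 1101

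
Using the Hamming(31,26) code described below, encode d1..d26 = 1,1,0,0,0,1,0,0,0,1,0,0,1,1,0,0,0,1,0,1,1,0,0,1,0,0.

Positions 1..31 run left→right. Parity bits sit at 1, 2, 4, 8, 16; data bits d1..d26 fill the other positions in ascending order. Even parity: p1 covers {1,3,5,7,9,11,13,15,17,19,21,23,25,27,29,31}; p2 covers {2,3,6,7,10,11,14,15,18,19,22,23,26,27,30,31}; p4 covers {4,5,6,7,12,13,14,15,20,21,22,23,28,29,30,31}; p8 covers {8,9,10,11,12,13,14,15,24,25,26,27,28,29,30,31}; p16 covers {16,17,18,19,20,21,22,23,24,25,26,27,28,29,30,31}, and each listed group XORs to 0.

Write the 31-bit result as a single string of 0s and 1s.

Place data at non-parity positions: p1 p2 1 p4 1 0 0 p8 0 1 0 0 0 1 0 p16 0 1 1 0 0 0 1 0 1 1 0 0 1 0 0
p1 (pos 1,3,5,7,9,11,13,15,17,19,21,23,25,27,29,31): XOR of data positions = 1⊕1⊕0⊕0⊕0⊕0⊕0⊕0⊕1⊕0⊕1⊕1⊕0⊕1⊕0 = 0
p2 (pos 2,3,6,7,10,11,14,15,18,19,22,23,26,27,30,31): XOR of data positions = 1⊕0⊕0⊕1⊕0⊕1⊕0⊕1⊕1⊕0⊕1⊕1⊕0⊕0⊕0 = 1
p4 (pos 4,5,6,7,12,13,14,15,20,21,22,23,28,29,30,31): XOR of data positions = 1⊕0⊕0⊕0⊕0⊕1⊕0⊕0⊕0⊕0⊕1⊕0⊕1⊕0⊕0 = 0
p8 (pos 8,9,10,11,12,13,14,15,24,25,26,27,28,29,30,31): XOR of data positions = 0⊕1⊕0⊕0⊕0⊕1⊕0⊕0⊕1⊕1⊕0⊕0⊕1⊕0⊕0 = 1
p16 (pos 16,17,18,19,20,21,22,23,24,25,26,27,28,29,30,31): XOR of data positions = 0⊕1⊕1⊕0⊕0⊕0⊕1⊕0⊕1⊕1⊕0⊕0⊕1⊕0⊕0 = 0
Codeword: 0110100101000100011000101100100

0110100101000100011000101100100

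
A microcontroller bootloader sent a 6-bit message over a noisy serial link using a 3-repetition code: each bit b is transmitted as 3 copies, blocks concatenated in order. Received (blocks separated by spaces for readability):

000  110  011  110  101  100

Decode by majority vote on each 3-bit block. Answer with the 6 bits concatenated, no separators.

Block 1 (000): 0 ones → 0
Block 2 (110): 2 ones → 1
Block 3 (011): 2 ones → 1
Block 4 (110): 2 ones → 1
Block 5 (101): 2 ones → 1
Block 6 (100): 1 one → 0

011110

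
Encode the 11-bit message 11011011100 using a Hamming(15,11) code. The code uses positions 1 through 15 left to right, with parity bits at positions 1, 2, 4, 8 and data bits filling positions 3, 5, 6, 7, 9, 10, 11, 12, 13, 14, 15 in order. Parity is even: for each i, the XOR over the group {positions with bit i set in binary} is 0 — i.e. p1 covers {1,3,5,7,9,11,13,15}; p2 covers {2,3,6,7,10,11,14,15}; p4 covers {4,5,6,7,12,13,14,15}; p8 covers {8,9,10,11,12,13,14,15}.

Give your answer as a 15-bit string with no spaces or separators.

011010101011100

Place data at non-parity positions: p1 p2 1 p4 1 0 1 p8 1 0 1 1 1 0 0
p1 (pos 1,3,5,7,9,11,13,15): XOR of data positions = 1⊕1⊕1⊕1⊕1⊕1⊕0 = 0
p2 (pos 2,3,6,7,10,11,14,15): XOR of data positions = 1⊕0⊕1⊕0⊕1⊕0⊕0 = 1
p4 (pos 4,5,6,7,12,13,14,15): XOR of data positions = 1⊕0⊕1⊕1⊕1⊕0⊕0 = 0
p8 (pos 8,9,10,11,12,13,14,15): XOR of data positions = 1⊕0⊕1⊕1⊕1⊕0⊕0 = 0
Codeword: 011010101011100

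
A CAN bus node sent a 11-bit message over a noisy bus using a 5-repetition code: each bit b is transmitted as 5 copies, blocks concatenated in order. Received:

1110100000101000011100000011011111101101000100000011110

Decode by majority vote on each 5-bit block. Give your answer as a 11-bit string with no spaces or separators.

Block 1 (11101): 4 ones → 1
Block 2 (00000): 0 ones → 0
Block 3 (10100): 2 ones → 0
Block 4 (00111): 3 ones → 1
Block 5 (00000): 0 ones → 0
Block 6 (01101): 3 ones → 1
Block 7 (11111): 5 ones → 1
Block 8 (01101): 3 ones → 1
Block 9 (00010): 1 one → 0
Block 10 (00000): 0 ones → 0
Block 11 (11110): 4 ones → 1

10010111001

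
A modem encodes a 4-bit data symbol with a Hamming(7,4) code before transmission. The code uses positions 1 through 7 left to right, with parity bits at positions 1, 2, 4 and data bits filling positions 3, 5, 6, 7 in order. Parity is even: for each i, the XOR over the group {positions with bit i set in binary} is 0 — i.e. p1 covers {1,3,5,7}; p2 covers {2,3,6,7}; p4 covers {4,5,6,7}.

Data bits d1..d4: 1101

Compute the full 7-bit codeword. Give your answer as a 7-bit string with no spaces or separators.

Place data at non-parity positions: p1 p2 1 p4 1 0 1
p1 (pos 1,3,5,7): XOR of data positions = 1⊕1⊕1 = 1
p2 (pos 2,3,6,7): XOR of data positions = 1⊕0⊕1 = 0
p4 (pos 4,5,6,7): XOR of data positions = 1⊕0⊕1 = 0
Codeword: 1010101

1010101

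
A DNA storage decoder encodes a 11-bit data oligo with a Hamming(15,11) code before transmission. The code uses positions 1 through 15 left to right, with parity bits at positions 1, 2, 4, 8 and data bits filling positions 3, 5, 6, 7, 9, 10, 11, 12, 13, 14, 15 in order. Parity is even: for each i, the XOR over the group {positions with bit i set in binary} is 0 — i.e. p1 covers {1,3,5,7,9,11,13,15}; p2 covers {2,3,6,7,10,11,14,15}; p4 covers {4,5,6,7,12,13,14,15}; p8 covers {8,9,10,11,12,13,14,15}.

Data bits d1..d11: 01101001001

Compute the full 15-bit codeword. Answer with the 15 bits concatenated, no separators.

100011011001001

Place data at non-parity positions: p1 p2 0 p4 1 1 0 p8 1 0 0 1 0 0 1
p1 (pos 1,3,5,7,9,11,13,15): XOR of data positions = 0⊕1⊕0⊕1⊕0⊕0⊕1 = 1
p2 (pos 2,3,6,7,10,11,14,15): XOR of data positions = 0⊕1⊕0⊕0⊕0⊕0⊕1 = 0
p4 (pos 4,5,6,7,12,13,14,15): XOR of data positions = 1⊕1⊕0⊕1⊕0⊕0⊕1 = 0
p8 (pos 8,9,10,11,12,13,14,15): XOR of data positions = 1⊕0⊕0⊕1⊕0⊕0⊕1 = 1
Codeword: 100011011001001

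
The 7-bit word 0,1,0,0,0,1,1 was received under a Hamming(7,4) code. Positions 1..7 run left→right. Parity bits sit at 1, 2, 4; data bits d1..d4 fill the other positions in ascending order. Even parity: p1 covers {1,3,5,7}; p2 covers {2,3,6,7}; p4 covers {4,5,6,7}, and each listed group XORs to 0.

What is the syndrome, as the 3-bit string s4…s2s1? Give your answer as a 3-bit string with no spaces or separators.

011

s1 (pos 1,3,5,7): 0⊕0⊕0⊕1 = 1
s2 (pos 2,3,6,7): 1⊕0⊕1⊕1 = 1
s4 (pos 4,5,6,7): 0⊕0⊕1⊕1 = 0
Syndrome s4…s1 = 011 → error at position 3.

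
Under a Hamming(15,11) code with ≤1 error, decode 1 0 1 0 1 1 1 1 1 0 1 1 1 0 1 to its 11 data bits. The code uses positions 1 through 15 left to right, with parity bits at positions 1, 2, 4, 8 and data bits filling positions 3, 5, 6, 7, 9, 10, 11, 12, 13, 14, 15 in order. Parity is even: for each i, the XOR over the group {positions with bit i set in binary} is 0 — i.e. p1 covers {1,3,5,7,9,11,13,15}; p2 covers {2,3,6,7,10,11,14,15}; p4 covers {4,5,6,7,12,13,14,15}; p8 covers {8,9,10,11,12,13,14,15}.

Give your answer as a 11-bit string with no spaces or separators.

s1 (pos 1,3,5,7,9,11,13,15): 1⊕1⊕1⊕1⊕1⊕1⊕1⊕1 = 0
s2 (pos 2,3,6,7,10,11,14,15): 0⊕1⊕1⊕1⊕0⊕1⊕0⊕1 = 1
s4 (pos 4,5,6,7,12,13,14,15): 0⊕1⊕1⊕1⊕1⊕1⊕0⊕1 = 0
s8 (pos 8,9,10,11,12,13,14,15): 1⊕1⊕0⊕1⊕1⊕1⊕0⊕1 = 0
Syndrome s8…s1 = 0010 → error at position 2.
Flip position 2: 101011111011101 → 111011111011101
Read data bits from positions 3,5,6,7,9,10,11,12,13,14,15: 11111011101

11111011101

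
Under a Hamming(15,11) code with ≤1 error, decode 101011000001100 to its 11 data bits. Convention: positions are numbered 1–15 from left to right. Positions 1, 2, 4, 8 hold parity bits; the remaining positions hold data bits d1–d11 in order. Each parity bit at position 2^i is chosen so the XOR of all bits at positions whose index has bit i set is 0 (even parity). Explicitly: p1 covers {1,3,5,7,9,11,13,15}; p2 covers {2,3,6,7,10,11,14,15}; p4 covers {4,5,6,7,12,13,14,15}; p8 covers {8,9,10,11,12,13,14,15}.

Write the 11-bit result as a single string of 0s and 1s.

11100001100

s1 (pos 1,3,5,7,9,11,13,15): 1⊕1⊕1⊕0⊕0⊕0⊕1⊕0 = 0
s2 (pos 2,3,6,7,10,11,14,15): 0⊕1⊕1⊕0⊕0⊕0⊕0⊕0 = 0
s4 (pos 4,5,6,7,12,13,14,15): 0⊕1⊕1⊕0⊕1⊕1⊕0⊕0 = 0
s8 (pos 8,9,10,11,12,13,14,15): 0⊕0⊕0⊕0⊕1⊕1⊕0⊕0 = 0
Syndrome s8…s1 = 0000 → no error.
Read data bits from positions 3,5,6,7,9,10,11,12,13,14,15: 11100001100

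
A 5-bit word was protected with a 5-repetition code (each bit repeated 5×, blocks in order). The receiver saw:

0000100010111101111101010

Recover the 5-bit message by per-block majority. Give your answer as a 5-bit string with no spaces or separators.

Block 1 (00001): 1 one → 0
Block 2 (00010): 1 one → 0
Block 3 (11110): 4 ones → 1
Block 4 (11111): 5 ones → 1
Block 5 (01010): 2 ones → 0

00110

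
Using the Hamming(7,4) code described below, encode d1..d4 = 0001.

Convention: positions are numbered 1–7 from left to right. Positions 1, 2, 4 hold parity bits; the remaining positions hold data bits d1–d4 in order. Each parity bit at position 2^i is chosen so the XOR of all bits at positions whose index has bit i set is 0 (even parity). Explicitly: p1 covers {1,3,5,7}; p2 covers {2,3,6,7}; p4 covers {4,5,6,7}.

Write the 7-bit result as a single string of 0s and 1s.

Place data at non-parity positions: p1 p2 0 p4 0 0 1
p1 (pos 1,3,5,7): XOR of data positions = 0⊕0⊕1 = 1
p2 (pos 2,3,6,7): XOR of data positions = 0⊕0⊕1 = 1
p4 (pos 4,5,6,7): XOR of data positions = 0⊕0⊕1 = 1
Codeword: 1101001

1101001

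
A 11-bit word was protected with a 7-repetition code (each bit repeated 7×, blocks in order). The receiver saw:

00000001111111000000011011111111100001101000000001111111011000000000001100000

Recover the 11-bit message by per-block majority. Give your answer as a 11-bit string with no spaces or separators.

01011001000

Block 1 (0000000): 0 ones → 0
Block 2 (1111111): 7 ones → 1
Block 3 (0000000): 0 ones → 0
Block 4 (1101111): 6 ones → 1
Block 5 (1111100): 5 ones → 1
Block 6 (0011010): 3 ones → 0
Block 7 (0000000): 0 ones → 0
Block 8 (1111111): 7 ones → 1
Block 9 (0110000): 2 ones → 0
Block 10 (0000000): 0 ones → 0
Block 11 (1100000): 2 ones → 0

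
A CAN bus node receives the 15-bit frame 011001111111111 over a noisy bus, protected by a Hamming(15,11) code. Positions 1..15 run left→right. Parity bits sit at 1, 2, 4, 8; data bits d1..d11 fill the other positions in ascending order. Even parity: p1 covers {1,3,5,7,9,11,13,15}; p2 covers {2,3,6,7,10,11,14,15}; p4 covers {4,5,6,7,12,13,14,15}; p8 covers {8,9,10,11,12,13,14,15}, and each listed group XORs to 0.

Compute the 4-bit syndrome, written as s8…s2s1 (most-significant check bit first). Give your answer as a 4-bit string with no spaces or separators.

0000

s1 (pos 1,3,5,7,9,11,13,15): 0⊕1⊕0⊕1⊕1⊕1⊕1⊕1 = 0
s2 (pos 2,3,6,7,10,11,14,15): 1⊕1⊕1⊕1⊕1⊕1⊕1⊕1 = 0
s4 (pos 4,5,6,7,12,13,14,15): 0⊕0⊕1⊕1⊕1⊕1⊕1⊕1 = 0
s8 (pos 8,9,10,11,12,13,14,15): 1⊕1⊕1⊕1⊕1⊕1⊕1⊕1 = 0
Syndrome s8…s1 = 0000 → no error.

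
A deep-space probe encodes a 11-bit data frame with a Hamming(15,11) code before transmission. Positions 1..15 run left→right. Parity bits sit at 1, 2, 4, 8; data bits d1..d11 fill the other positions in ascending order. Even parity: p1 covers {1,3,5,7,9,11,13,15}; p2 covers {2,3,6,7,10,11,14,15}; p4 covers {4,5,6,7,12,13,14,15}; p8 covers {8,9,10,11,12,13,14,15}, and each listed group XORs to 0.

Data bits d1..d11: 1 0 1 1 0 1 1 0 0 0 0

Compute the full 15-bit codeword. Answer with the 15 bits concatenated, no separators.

Place data at non-parity positions: p1 p2 1 p4 0 1 1 p8 0 1 1 0 0 0 0
p1 (pos 1,3,5,7,9,11,13,15): XOR of data positions = 1⊕0⊕1⊕0⊕1⊕0⊕0 = 1
p2 (pos 2,3,6,7,10,11,14,15): XOR of data positions = 1⊕1⊕1⊕1⊕1⊕0⊕0 = 1
p4 (pos 4,5,6,7,12,13,14,15): XOR of data positions = 0⊕1⊕1⊕0⊕0⊕0⊕0 = 0
p8 (pos 8,9,10,11,12,13,14,15): XOR of data positions = 0⊕1⊕1⊕0⊕0⊕0⊕0 = 0
Codeword: 111001100110000

111001100110000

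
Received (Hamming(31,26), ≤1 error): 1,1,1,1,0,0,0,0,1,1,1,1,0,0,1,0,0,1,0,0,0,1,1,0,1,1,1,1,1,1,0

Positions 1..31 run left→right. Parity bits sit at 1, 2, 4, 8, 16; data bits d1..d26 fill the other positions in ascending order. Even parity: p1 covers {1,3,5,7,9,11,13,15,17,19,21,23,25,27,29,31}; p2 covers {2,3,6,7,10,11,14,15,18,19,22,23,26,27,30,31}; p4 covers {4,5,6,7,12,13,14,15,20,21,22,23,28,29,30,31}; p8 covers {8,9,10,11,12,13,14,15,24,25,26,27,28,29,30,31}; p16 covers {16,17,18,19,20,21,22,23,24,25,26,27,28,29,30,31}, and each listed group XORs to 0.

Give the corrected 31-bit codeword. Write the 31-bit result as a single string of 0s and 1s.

s1 (pos 1,3,5,7,9,11,13,15,17,19,21,23,25,27,29,31): 1⊕1⊕0⊕0⊕1⊕1⊕0⊕1⊕0⊕0⊕0⊕1⊕1⊕1⊕1⊕0 = 1
s2 (pos 2,3,6,7,10,11,14,15,18,19,22,23,26,27,30,31): 1⊕1⊕0⊕0⊕1⊕1⊕0⊕1⊕1⊕0⊕1⊕1⊕1⊕1⊕1⊕0 = 1
s4 (pos 4,5,6,7,12,13,14,15,20,21,22,23,28,29,30,31): 1⊕0⊕0⊕0⊕1⊕0⊕0⊕1⊕0⊕0⊕1⊕1⊕1⊕1⊕1⊕0 = 0
s8 (pos 8,9,10,11,12,13,14,15,24,25,26,27,28,29,30,31): 0⊕1⊕1⊕1⊕1⊕0⊕0⊕1⊕0⊕1⊕1⊕1⊕1⊕1⊕1⊕0 = 1
s16 (pos 16,17,18,19,20,21,22,23,24,25,26,27,28,29,30,31): 0⊕0⊕1⊕0⊕0⊕0⊕1⊕1⊕0⊕1⊕1⊕1⊕1⊕1⊕1⊕0 = 1
Syndrome s16…s1 = 11011 → error at position 27.
Flip position 27: 1111000011110010010001101111110 → 1111000011110010010001101101110

1111000011110010010001101101110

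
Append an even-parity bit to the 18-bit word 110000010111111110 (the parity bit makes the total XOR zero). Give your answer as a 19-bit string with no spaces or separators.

XOR of the 18 data bits: 1⊕1⊕0⊕0⊕0⊕0⊕0⊕1⊕0⊕1⊕1⊕1⊕1⊕1⊕1⊕1⊕1⊕0 = 1
Parity bit = 1 (so all 19 bits XOR to 0).

1100000101111111101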